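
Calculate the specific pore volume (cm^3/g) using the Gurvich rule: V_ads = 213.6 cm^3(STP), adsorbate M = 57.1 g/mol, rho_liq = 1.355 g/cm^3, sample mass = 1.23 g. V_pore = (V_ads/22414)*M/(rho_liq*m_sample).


Moles adsorbed n = V_ads / 22414 = 213.6 / 22414 = 9.529758e-03 mol
Liquid volume V_liq = n * M / rho_liq = 9.529758e-03 * 57.1 / 1.355 = 0.40159 cm^3
Specific pore volume V_pore = V_liq / m_sample = 0.40159 / 1.23
V_pore = 0.3265 cm^3/g

0.3265


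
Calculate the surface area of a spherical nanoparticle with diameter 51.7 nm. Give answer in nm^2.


Radius r = 51.7/2 = 25.85 nm
Surface area SA = 4 * pi * r^2
SA = 4 * pi * (25.85)^2
SA = 8397.13 nm^2

8397.13


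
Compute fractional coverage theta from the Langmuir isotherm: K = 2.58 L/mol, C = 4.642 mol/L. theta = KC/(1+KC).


Langmuir isotherm: theta = K*C / (1 + K*C)
K*C = 2.58 * 4.642 = 11.97636
theta = 11.97636 / (1 + 11.97636) = 11.97636 / 12.97636
theta = 0.9229

0.9229


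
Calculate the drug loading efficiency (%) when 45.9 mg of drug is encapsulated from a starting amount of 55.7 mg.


Drug loading efficiency = (drug loaded / drug initial) * 100
DLE = 45.9 / 55.7 * 100
DLE = 0.8241 * 100
DLE = 82.41%

82.41


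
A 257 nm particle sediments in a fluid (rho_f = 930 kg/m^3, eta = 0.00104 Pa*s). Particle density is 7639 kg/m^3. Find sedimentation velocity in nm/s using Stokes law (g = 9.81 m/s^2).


Radius R = 257/2 nm = 1.285e-07 m
Density difference = 7639 - 930 = 6709 kg/m^3
v = 2 * R^2 * (rho_p - rho_f) * g / (9 * eta)
v = 2 * (1.285e-07)^2 * 6709 * 9.81 / (9 * 0.00104)
v = 2.32213e-07 m/s = 232.2134 nm/s

232.2134


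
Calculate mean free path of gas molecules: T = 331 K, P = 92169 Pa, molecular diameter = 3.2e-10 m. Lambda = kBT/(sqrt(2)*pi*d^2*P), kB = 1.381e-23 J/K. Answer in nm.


Mean free path: lambda = kB*T / (sqrt(2) * pi * d^2 * P)
lambda = 1.381e-23 * 331 / (sqrt(2) * pi * (3.2e-10)^2 * 92169)
lambda = 1.09011e-07 m
lambda = 109.01 nm

109.01


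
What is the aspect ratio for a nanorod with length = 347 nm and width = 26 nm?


Aspect ratio AR = length / diameter
AR = 347 / 26
AR = 13.35

13.35


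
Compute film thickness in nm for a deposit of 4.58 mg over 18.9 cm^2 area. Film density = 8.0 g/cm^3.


Convert: m = 4.58 mg = 4.5800e-06 kg, A = 18.9 cm^2 = 1.8900e-03 m^2, rho = 8.0 g/cm^3 = 8000 kg/m^3
t = m / (A * rho)
t = 4.5800e-06 / (1.8900e-03 * 8000)
t = 3.0291e-07 m = 302.9 nm

302.9


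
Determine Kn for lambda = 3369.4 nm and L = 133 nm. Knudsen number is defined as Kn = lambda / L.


Knudsen number Kn = lambda / L
Kn = 3369.4 / 133
Kn = 25.3338

25.3338


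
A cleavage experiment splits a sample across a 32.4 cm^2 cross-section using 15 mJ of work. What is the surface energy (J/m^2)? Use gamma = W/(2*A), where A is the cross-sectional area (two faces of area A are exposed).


Convert: A = 32.4 cm^2 = 0.00324 m^2, W = 15 mJ = 0.015 J
Cleaving exposes two faces of area A, so total new surface = 2*A and gamma = W / (2*A)
gamma = 0.015 / (2 * 0.00324)
gamma = 2.315 J/m^2

2.315


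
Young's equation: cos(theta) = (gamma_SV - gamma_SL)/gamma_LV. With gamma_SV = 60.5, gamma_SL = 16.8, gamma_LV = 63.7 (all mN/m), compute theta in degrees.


cos(theta) = (gamma_SV - gamma_SL) / gamma_LV
cos(theta) = (60.5 - 16.8) / 63.7
cos(theta) = 0.686028
theta = arccos(0.686028) = 46.68 degrees

46.68


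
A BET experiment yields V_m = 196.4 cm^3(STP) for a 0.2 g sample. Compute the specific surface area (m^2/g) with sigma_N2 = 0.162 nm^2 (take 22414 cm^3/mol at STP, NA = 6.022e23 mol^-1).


Number of moles in monolayer = V_m / 22414 = 196.4 / 22414 = 0.00876238
Number of molecules = moles * NA = 0.00876238 * 6.022e23
SA = molecules * sigma / mass
SA = (196.4 / 22414) * 6.022e23 * 0.162e-18 / 0.2
SA = 4274.1 m^2/g

4274.1


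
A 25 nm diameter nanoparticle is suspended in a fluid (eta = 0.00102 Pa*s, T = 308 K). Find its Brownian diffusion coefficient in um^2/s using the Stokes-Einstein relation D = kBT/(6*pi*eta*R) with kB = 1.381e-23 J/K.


Radius R = 25/2 = 12.5 nm = 1.25e-08 m
D = kB*T / (6*pi*eta*R)
D = 1.381e-23 * 308 / (6 * pi * 0.00102 * 1.25e-08)
D = 1.76984e-11 m^2/s = 17.698 um^2/s

17.698


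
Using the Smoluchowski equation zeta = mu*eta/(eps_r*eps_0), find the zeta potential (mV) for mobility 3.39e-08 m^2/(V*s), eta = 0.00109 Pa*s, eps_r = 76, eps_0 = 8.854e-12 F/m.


Smoluchowski equation: zeta = mu * eta / (eps_r * eps_0)
zeta = 3.39e-08 * 0.00109 / (76 * 8.854e-12)
zeta = 0.054913 V = 54.91 mV

54.91


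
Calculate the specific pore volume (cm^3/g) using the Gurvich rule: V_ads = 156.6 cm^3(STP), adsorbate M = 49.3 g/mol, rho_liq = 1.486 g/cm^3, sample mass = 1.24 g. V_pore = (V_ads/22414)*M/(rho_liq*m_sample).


Moles adsorbed n = V_ads / 22414 = 156.6 / 22414 = 6.986705e-03 mol
Liquid volume V_liq = n * M / rho_liq = 6.986705e-03 * 49.3 / 1.486 = 0.23179 cm^3
Specific pore volume V_pore = V_liq / m_sample = 0.23179 / 1.24
V_pore = 0.1869 cm^3/g

0.1869


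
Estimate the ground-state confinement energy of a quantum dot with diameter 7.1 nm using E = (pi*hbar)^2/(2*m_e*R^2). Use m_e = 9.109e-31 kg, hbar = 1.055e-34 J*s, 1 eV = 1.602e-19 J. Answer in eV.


Radius R = 7.1/2 = 3.55 nm = 3.55e-09 m
E = (pi * 1.055e-34)^2 / (2 * 9.109e-31 * (3.55e-09)^2)
E(J) = 4.78462e-21
E = E(J) / 1.602e-19 = 0.0299 eV

0.0299


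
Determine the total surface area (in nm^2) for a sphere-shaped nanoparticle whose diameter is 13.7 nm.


Radius r = 13.7/2 = 6.85 nm
Surface area SA = 4 * pi * r^2
SA = 4 * pi * (6.85)^2
SA = 589.65 nm^2

589.65


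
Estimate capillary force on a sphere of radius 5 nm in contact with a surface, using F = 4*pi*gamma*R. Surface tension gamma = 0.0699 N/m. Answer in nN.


Convert radius: R = 5 nm = 5e-09 m
F = 4 * pi * gamma * R
F = 4 * pi * 0.0699 * 5e-09
F = 4.39195e-09 N = 4.3919 nN

4.3919


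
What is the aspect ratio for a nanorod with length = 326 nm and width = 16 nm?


Aspect ratio AR = length / diameter
AR = 326 / 16
AR = 20.38

20.38


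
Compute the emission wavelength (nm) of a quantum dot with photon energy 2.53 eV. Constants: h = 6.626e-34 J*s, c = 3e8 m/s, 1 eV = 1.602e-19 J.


Convert energy: E = 2.53 eV = 2.53 * 1.602e-19 = 4.05306e-19 J
lambda = h*c / E = 6.626e-34 * 3e8 / 4.05306e-19
lambda = 4.90444e-07 m = 490.4 nm

490.4


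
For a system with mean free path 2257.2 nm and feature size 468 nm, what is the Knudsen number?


Knudsen number Kn = lambda / L
Kn = 2257.2 / 468
Kn = 4.8231

4.8231


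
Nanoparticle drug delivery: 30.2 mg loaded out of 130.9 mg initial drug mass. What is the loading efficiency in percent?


Drug loading efficiency = (drug loaded / drug initial) * 100
DLE = 30.2 / 130.9 * 100
DLE = 0.2307 * 100
DLE = 23.07%

23.07


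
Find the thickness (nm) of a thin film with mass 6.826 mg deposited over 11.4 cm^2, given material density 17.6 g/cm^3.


Convert: m = 6.826 mg = 6.8260e-06 kg, A = 11.4 cm^2 = 1.1400e-03 m^2, rho = 17.6 g/cm^3 = 17600 kg/m^3
t = m / (A * rho)
t = 6.8260e-06 / (1.1400e-03 * 17600)
t = 3.4021e-07 m = 340.2 nm

340.2


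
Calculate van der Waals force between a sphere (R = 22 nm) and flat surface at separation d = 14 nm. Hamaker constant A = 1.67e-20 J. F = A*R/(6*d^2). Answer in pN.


Convert to SI: R = 22 nm = 2.2e-08 m, d = 14 nm = 1.4e-08 m
F = A * R / (6 * d^2)
F = 1.67e-20 * 2.2e-08 / (6 * (1.4e-08)^2)
F = 3.12415e-13 N = 0.312 pN

0.312


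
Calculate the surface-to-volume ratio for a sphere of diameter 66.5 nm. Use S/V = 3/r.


Radius r = 66.5/2 = 33.25 nm
S/V = 3 / r = 3 / 33.25
S/V = 0.0902 nm^-1

0.0902


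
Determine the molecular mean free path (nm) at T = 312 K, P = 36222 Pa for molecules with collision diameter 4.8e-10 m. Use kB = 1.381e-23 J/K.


Mean free path: lambda = kB*T / (sqrt(2) * pi * d^2 * P)
lambda = 1.381e-23 * 312 / (sqrt(2) * pi * (4.8e-10)^2 * 36222)
lambda = 1.16206e-07 m
lambda = 116.21 nm

116.21


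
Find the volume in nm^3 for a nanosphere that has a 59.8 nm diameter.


Radius r = 59.8/2 = 29.9 nm
Volume V = (4/3) * pi * r^3
V = (4/3) * pi * (29.9)^3
V = 111970.13 nm^3

111970.13


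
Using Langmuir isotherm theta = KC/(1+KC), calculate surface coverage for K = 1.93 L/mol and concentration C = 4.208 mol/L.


Langmuir isotherm: theta = K*C / (1 + K*C)
K*C = 1.93 * 4.208 = 8.12144
theta = 8.12144 / (1 + 8.12144) = 8.12144 / 9.12144
theta = 0.8904

0.8904


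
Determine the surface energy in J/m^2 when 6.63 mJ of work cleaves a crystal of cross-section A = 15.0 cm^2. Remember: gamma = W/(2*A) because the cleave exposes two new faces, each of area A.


Convert: A = 15.0 cm^2 = 0.0015 m^2, W = 6.63 mJ = 0.00663 J
Cleaving exposes two faces of area A, so total new surface = 2*A and gamma = W / (2*A)
gamma = 0.00663 / (2 * 0.0015)
gamma = 2.21 J/m^2

2.21


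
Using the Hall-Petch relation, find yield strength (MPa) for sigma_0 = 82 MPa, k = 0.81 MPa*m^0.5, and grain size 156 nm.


d = 156 nm = 1.56e-07 m
sqrt(d) = 0.0003949684
Hall-Petch contribution = k / sqrt(d) = 0.81 / 0.0003949684 = 2050.8 MPa
sigma = sigma_0 + k/sqrt(d) = 82 + 2050.8 = 2132.8 MPa

2132.8


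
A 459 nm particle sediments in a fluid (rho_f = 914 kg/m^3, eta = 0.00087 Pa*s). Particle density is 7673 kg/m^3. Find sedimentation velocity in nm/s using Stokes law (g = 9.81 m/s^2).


Radius R = 459/2 nm = 2.295e-07 m
Density difference = 7673 - 914 = 6759 kg/m^3
v = 2 * R^2 * (rho_p - rho_f) * g / (9 * eta)
v = 2 * (2.295e-07)^2 * 6759 * 9.81 / (9 * 0.00087)
v = 8.92042e-07 m/s = 892.0415 nm/s

892.0415


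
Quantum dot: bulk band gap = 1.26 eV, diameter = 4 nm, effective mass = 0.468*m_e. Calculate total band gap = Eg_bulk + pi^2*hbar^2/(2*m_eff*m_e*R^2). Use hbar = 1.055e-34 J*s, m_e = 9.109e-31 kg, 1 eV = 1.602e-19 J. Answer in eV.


Radius R = 4/2 nm = 2e-09 m
Confinement energy dE = pi^2 * hbar^2 / (2 * m_eff * m_e * R^2)
dE = pi^2 * (1.055e-34)^2 / (2 * 0.468 * 9.109e-31 * (2e-09)^2) J, divided by 1.602e-19 J/eV
dE = 0.2011 eV
Total band gap = E_g(bulk) + dE = 1.26 + 0.2011 = 1.4611 eV

1.4611


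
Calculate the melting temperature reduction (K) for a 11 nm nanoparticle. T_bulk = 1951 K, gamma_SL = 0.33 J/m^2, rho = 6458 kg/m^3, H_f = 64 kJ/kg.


Radius R = 11/2 = 5.5 nm = 5.5e-09 m
Convert H_f = 64 kJ/kg = 64000 J/kg
dT = 2 * gamma_SL * T_bulk / (rho * H_f * R)
dT = 2 * 0.33 * 1951 / (6458 * 64000 * 5.5e-09)
dT = 566.4 K

566.4


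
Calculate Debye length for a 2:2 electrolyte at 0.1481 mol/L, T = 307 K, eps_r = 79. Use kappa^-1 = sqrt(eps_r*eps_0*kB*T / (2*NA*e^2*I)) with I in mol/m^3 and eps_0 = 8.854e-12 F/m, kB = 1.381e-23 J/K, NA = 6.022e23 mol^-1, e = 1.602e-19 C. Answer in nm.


Ionic strength I = 0.1481 * 2^2 * 1000 = 592.4 mol/m^3
kappa^-1 = sqrt(79 * 8.854e-12 * 1.381e-23 * 307 / (2 * 6.022e23 * (1.602e-19)^2 * 592.4))
kappa^-1 = 0.402 nm

0.402


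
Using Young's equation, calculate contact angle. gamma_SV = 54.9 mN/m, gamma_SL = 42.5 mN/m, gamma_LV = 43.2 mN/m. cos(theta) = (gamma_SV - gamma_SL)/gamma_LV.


cos(theta) = (gamma_SV - gamma_SL) / gamma_LV
cos(theta) = (54.9 - 42.5) / 43.2
cos(theta) = 0.287037
theta = arccos(0.287037) = 73.32 degrees

73.32


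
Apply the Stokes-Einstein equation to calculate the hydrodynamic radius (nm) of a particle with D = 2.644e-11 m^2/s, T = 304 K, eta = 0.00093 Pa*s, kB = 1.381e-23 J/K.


Stokes-Einstein: R = kB*T / (6*pi*eta*D)
R = 1.381e-23 * 304 / (6 * pi * 0.00093 * 2.644e-11)
R = 9.05778e-09 m = 9.06 nm

9.06


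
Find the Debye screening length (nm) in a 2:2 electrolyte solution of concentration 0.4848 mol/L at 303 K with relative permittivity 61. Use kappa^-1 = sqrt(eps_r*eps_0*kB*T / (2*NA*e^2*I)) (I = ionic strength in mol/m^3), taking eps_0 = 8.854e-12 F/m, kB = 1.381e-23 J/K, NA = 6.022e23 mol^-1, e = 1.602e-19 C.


Ionic strength I = 0.4848 * 2^2 * 1000 = 1939.2 mol/m^3
kappa^-1 = sqrt(61 * 8.854e-12 * 1.381e-23 * 303 / (2 * 6.022e23 * (1.602e-19)^2 * 1939.2))
kappa^-1 = 0.194 nm

0.194


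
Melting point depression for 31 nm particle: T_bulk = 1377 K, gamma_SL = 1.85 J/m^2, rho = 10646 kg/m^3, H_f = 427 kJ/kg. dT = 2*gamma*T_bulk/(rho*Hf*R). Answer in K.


Radius R = 31/2 = 15.5 nm = 1.55e-08 m
Convert H_f = 427 kJ/kg = 427000 J/kg
dT = 2 * gamma_SL * T_bulk / (rho * H_f * R)
dT = 2 * 1.85 * 1377 / (10646 * 427000 * 1.55e-08)
dT = 72.3 K

72.3


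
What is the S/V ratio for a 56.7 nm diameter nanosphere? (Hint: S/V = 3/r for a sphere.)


Radius r = 56.7/2 = 28.35 nm
S/V = 3 / r = 3 / 28.35
S/V = 0.1058 nm^-1

0.1058


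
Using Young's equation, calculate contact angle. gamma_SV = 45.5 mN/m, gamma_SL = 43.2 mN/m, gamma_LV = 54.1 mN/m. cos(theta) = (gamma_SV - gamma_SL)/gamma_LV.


cos(theta) = (gamma_SV - gamma_SL) / gamma_LV
cos(theta) = (45.5 - 43.2) / 54.1
cos(theta) = 0.042514
theta = arccos(0.042514) = 87.56 degrees

87.56


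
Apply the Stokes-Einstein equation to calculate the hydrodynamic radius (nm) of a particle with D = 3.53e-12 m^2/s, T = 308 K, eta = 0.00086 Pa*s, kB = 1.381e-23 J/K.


Stokes-Einstein: R = kB*T / (6*pi*eta*D)
R = 1.381e-23 * 308 / (6 * pi * 0.00086 * 3.53e-12)
R = 7.4331e-08 m = 74.33 nm

74.33


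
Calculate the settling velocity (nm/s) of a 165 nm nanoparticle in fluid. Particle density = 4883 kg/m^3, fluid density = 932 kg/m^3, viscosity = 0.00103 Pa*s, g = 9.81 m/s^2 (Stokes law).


Radius R = 165/2 nm = 8.25e-08 m
Density difference = 4883 - 932 = 3951 kg/m^3
v = 2 * R^2 * (rho_p - rho_f) * g / (9 * eta)
v = 2 * (8.25e-08)^2 * 3951 * 9.81 / (9 * 0.00103)
v = 5.6916e-08 m/s = 56.916 nm/s

56.916


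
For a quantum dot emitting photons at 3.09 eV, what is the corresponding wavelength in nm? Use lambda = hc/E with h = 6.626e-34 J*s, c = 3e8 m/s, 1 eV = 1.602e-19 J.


Convert energy: E = 3.09 eV = 3.09 * 1.602e-19 = 4.95018e-19 J
lambda = h*c / E = 6.626e-34 * 3e8 / 4.95018e-19
lambda = 4.01561e-07 m = 401.6 nm

401.6


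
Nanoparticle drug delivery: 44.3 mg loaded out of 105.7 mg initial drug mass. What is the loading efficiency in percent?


Drug loading efficiency = (drug loaded / drug initial) * 100
DLE = 44.3 / 105.7 * 100
DLE = 0.4191 * 100
DLE = 41.91%

41.91


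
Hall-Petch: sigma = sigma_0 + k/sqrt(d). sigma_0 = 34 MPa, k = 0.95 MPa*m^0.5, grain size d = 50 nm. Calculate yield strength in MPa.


d = 50 nm = 5e-08 m
sqrt(d) = 0.0002236068
Hall-Petch contribution = k / sqrt(d) = 0.95 / 0.0002236068 = 4248.5 MPa
sigma = sigma_0 + k/sqrt(d) = 34 + 4248.5 = 4282.5 MPa

4282.5


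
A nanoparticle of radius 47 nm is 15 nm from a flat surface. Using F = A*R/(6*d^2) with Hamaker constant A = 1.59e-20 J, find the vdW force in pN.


Convert to SI: R = 47 nm = 4.7e-08 m, d = 15 nm = 1.5e-08 m
F = A * R / (6 * d^2)
F = 1.59e-20 * 4.7e-08 / (6 * (1.5e-08)^2)
F = 5.53556e-13 N = 0.554 pN

0.554


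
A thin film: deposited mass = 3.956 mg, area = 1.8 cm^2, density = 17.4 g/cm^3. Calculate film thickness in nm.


Convert: m = 3.956 mg = 3.9560e-06 kg, A = 1.8 cm^2 = 1.8000e-04 m^2, rho = 17.4 g/cm^3 = 17400 kg/m^3
t = m / (A * rho)
t = 3.9560e-06 / (1.8000e-04 * 17400)
t = 1.2631e-06 m = 1263.1 nm

1263.1


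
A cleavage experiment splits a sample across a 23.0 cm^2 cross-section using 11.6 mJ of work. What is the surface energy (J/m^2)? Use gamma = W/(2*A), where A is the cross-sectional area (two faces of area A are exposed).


Convert: A = 23.0 cm^2 = 0.0023 m^2, W = 11.6 mJ = 0.0116 J
Cleaving exposes two faces of area A, so total new surface = 2*A and gamma = W / (2*A)
gamma = 0.0116 / (2 * 0.0023)
gamma = 2.522 J/m^2

2.522


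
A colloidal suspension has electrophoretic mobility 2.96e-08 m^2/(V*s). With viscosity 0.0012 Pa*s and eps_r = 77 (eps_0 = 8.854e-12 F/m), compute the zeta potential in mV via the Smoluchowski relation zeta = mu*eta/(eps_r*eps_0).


Smoluchowski equation: zeta = mu * eta / (eps_r * eps_0)
zeta = 2.96e-08 * 0.0012 / (77 * 8.854e-12)
zeta = 0.052101 V = 52.1 mV

52.1


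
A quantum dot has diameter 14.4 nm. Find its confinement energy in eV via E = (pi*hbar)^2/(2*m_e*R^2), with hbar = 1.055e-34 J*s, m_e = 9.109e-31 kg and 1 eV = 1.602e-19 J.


Radius R = 14.4/2 = 7.2 nm = 7.2e-09 m
E = (pi * 1.055e-34)^2 / (2 * 9.109e-31 * (7.2e-09)^2)
E(J) = 1.16316e-21
E = E(J) / 1.602e-19 = 0.0073 eV

0.0073


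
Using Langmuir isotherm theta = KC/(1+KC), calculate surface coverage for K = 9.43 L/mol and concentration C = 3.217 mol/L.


Langmuir isotherm: theta = K*C / (1 + K*C)
K*C = 9.43 * 3.217 = 30.33631
theta = 30.33631 / (1 + 30.33631) = 30.33631 / 31.33631
theta = 0.9681

0.9681


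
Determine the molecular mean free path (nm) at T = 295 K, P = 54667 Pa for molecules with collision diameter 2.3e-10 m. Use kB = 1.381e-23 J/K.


Mean free path: lambda = kB*T / (sqrt(2) * pi * d^2 * P)
lambda = 1.381e-23 * 295 / (sqrt(2) * pi * (2.3e-10)^2 * 54667)
lambda = 3.17081e-07 m
lambda = 317.08 nm

317.08


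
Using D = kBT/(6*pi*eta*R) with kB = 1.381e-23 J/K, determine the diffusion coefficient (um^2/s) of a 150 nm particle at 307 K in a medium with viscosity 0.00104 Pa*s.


Radius R = 150/2 = 75 nm = 7.5e-08 m
D = kB*T / (6*pi*eta*R)
D = 1.381e-23 * 307 / (6 * pi * 0.00104 * 7.5e-08)
D = 2.88361e-12 m^2/s = 2.884 um^2/s

2.884


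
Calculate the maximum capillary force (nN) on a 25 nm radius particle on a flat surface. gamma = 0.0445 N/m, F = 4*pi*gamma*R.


Convert radius: R = 25 nm = 2.5e-08 m
F = 4 * pi * gamma * R
F = 4 * pi * 0.0445 * 2.5e-08
F = 1.39801e-08 N = 13.9801 nN

13.9801


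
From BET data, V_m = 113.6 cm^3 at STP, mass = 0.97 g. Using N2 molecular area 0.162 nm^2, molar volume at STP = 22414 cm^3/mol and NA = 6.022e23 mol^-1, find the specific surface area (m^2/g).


Number of moles in monolayer = V_m / 22414 = 113.6 / 22414 = 0.00506826
Number of molecules = moles * NA = 0.00506826 * 6.022e23
SA = molecules * sigma / mass
SA = (113.6 / 22414) * 6.022e23 * 0.162e-18 / 0.97
SA = 509.7 m^2/g

509.7


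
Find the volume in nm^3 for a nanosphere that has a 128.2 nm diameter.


Radius r = 128.2/2 = 64.1 nm
Volume V = (4/3) * pi * r^3
V = (4/3) * pi * (64.1)^3
V = 1103221.45 nm^3

1103221.45


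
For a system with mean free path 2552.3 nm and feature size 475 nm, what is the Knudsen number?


Knudsen number Kn = lambda / L
Kn = 2552.3 / 475
Kn = 5.3733

5.3733


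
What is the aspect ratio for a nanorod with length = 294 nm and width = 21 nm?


Aspect ratio AR = length / diameter
AR = 294 / 21
AR = 14.0

14.0


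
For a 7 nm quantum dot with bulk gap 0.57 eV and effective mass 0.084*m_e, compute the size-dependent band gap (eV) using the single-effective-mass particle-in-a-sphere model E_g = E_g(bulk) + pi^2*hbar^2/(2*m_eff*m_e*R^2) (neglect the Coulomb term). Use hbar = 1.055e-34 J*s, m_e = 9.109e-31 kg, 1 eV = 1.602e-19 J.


Radius R = 7/2 nm = 3.5e-09 m
Confinement energy dE = pi^2 * hbar^2 / (2 * m_eff * m_e * R^2)
dE = pi^2 * (1.055e-34)^2 / (2 * 0.084 * 9.109e-31 * (3.5e-09)^2) J, divided by 1.602e-19 J/eV
dE = 0.3658 eV
Total band gap = E_g(bulk) + dE = 0.57 + 0.3658 = 0.9358 eV

0.9358


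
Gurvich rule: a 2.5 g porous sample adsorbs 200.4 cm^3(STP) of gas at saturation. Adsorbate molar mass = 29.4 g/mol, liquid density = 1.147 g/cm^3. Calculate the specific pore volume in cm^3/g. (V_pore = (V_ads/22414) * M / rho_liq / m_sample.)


Moles adsorbed n = V_ads / 22414 = 200.4 / 22414 = 8.940841e-03 mol
Liquid volume V_liq = n * M / rho_liq = 8.940841e-03 * 29.4 / 1.147 = 0.22917 cm^3
Specific pore volume V_pore = V_liq / m_sample = 0.22917 / 2.5
V_pore = 0.0917 cm^3/g

0.0917


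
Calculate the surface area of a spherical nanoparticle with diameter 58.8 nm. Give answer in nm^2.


Radius r = 58.8/2 = 29.4 nm
Surface area SA = 4 * pi * r^2
SA = 4 * pi * (29.4)^2
SA = 10861.87 nm^2

10861.87


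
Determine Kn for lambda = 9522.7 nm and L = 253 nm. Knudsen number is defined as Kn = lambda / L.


Knudsen number Kn = lambda / L
Kn = 9522.7 / 253
Kn = 37.6391

37.6391


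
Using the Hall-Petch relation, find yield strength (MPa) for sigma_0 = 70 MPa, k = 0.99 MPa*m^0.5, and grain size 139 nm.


d = 139 nm = 1.39e-07 m
sqrt(d) = 0.000372827
Hall-Petch contribution = k / sqrt(d) = 0.99 / 0.000372827 = 2655.4 MPa
sigma = sigma_0 + k/sqrt(d) = 70 + 2655.4 = 2725.4 MPa

2725.4


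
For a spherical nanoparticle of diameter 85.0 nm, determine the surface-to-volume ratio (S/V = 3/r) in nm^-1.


Radius r = 85.0/2 = 42.5 nm
S/V = 3 / r = 3 / 42.5
S/V = 0.0706 nm^-1

0.0706


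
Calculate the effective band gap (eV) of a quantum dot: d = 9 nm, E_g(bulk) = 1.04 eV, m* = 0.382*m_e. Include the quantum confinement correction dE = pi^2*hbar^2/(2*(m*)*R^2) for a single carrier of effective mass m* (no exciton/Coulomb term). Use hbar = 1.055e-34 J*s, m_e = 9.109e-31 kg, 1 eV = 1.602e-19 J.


Radius R = 9/2 nm = 4.5e-09 m
Confinement energy dE = pi^2 * hbar^2 / (2 * m_eff * m_e * R^2)
dE = pi^2 * (1.055e-34)^2 / (2 * 0.382 * 9.109e-31 * (4.5e-09)^2) J, divided by 1.602e-19 J/eV
dE = 0.0487 eV
Total band gap = E_g(bulk) + dE = 1.04 + 0.0487 = 1.0887 eV

1.0887


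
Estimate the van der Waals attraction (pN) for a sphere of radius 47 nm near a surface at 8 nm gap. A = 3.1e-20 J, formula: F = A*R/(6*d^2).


Convert to SI: R = 47 nm = 4.7e-08 m, d = 8 nm = 8e-09 m
F = A * R / (6 * d^2)
F = 3.1e-20 * 4.7e-08 / (6 * (8e-09)^2)
F = 3.79427e-12 N = 3.794 pN

3.794


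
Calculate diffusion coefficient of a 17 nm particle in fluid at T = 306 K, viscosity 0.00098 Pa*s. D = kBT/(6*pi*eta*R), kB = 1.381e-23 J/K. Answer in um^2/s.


Radius R = 17/2 = 8.5 nm = 8.5e-09 m
D = kB*T / (6*pi*eta*R)
D = 1.381e-23 * 306 / (6 * pi * 0.00098 * 8.5e-09)
D = 2.69134e-11 m^2/s = 26.913 um^2/s

26.913


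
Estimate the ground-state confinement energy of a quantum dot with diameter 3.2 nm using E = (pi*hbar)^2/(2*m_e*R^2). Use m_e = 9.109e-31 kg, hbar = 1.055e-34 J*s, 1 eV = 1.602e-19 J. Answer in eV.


Radius R = 3.2/2 = 1.6 nm = 1.6e-09 m
E = (pi * 1.055e-34)^2 / (2 * 9.109e-31 * (1.6e-09)^2)
E(J) = 2.3554e-20
E = E(J) / 1.602e-19 = 0.147 eV

0.147


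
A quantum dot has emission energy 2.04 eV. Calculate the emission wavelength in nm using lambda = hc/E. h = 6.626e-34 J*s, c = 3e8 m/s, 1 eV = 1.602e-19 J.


Convert energy: E = 2.04 eV = 2.04 * 1.602e-19 = 3.26808e-19 J
lambda = h*c / E = 6.626e-34 * 3e8 / 3.26808e-19
lambda = 6.08247e-07 m = 608.2 nm

608.2


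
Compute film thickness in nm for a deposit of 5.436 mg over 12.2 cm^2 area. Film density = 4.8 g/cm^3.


Convert: m = 5.436 mg = 5.4360e-06 kg, A = 12.2 cm^2 = 1.2200e-03 m^2, rho = 4.8 g/cm^3 = 4800 kg/m^3
t = m / (A * rho)
t = 5.4360e-06 / (1.2200e-03 * 4800)
t = 9.2828e-07 m = 928.3 nm

928.3


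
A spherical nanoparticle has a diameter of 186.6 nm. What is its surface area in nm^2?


Radius r = 186.6/2 = 93.3 nm
Surface area SA = 4 * pi * r^2
SA = 4 * pi * (93.3)^2
SA = 109388.87 nm^2

109388.87


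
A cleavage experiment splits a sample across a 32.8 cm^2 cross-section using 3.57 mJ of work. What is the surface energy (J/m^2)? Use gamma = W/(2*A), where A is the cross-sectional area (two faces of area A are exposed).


Convert: A = 32.8 cm^2 = 0.00328 m^2, W = 3.57 mJ = 0.00357 J
Cleaving exposes two faces of area A, so total new surface = 2*A and gamma = W / (2*A)
gamma = 0.00357 / (2 * 0.00328)
gamma = 0.544 J/m^2

0.544


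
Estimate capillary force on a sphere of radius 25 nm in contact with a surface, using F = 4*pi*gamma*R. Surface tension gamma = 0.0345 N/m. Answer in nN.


Convert radius: R = 25 nm = 2.5e-08 m
F = 4 * pi * gamma * R
F = 4 * pi * 0.0345 * 2.5e-08
F = 1.08385e-08 N = 10.8385 nN

10.8385


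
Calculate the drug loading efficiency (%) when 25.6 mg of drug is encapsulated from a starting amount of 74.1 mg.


Drug loading efficiency = (drug loaded / drug initial) * 100
DLE = 25.6 / 74.1 * 100
DLE = 0.3455 * 100
DLE = 34.55%

34.55


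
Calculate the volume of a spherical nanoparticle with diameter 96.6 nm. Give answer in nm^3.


Radius r = 96.6/2 = 48.3 nm
Volume V = (4/3) * pi * r^3
V = (4/3) * pi * (48.3)^3
V = 471986.96 nm^3

471986.96


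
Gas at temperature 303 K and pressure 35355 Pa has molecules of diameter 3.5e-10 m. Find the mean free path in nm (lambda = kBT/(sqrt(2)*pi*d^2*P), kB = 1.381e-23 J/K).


Mean free path: lambda = kB*T / (sqrt(2) * pi * d^2 * P)
lambda = 1.381e-23 * 303 / (sqrt(2) * pi * (3.5e-10)^2 * 35355)
lambda = 2.17463e-07 m
lambda = 217.46 nm

217.46


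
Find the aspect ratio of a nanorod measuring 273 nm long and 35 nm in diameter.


Aspect ratio AR = length / diameter
AR = 273 / 35
AR = 7.8

7.8


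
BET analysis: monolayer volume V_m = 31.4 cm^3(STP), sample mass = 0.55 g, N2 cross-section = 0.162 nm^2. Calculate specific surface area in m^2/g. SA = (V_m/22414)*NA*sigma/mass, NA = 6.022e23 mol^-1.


Number of moles in monolayer = V_m / 22414 = 31.4 / 22414 = 0.00140091
Number of molecules = moles * NA = 0.00140091 * 6.022e23
SA = molecules * sigma / mass
SA = (31.4 / 22414) * 6.022e23 * 0.162e-18 / 0.55
SA = 248.5 m^2/g

248.5


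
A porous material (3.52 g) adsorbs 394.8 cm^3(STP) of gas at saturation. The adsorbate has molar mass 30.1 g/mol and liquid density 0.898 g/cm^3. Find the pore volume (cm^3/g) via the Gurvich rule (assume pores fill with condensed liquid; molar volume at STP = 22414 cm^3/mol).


Moles adsorbed n = V_ads / 22414 = 394.8 / 22414 = 1.761399e-02 mol
Liquid volume V_liq = n * M / rho_liq = 1.761399e-02 * 30.1 / 0.898 = 0.59040 cm^3
Specific pore volume V_pore = V_liq / m_sample = 0.59040 / 3.52
V_pore = 0.1677 cm^3/g

0.1677


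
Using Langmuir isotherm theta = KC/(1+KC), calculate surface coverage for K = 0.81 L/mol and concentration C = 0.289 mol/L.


Langmuir isotherm: theta = K*C / (1 + K*C)
K*C = 0.81 * 0.289 = 0.23409
theta = 0.23409 / (1 + 0.23409) = 0.23409 / 1.23409
theta = 0.1897

0.1897


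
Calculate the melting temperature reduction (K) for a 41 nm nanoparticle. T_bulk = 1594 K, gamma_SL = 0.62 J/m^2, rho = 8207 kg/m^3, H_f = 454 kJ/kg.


Radius R = 41/2 = 20.5 nm = 2.05e-08 m
Convert H_f = 454 kJ/kg = 454000 J/kg
dT = 2 * gamma_SL * T_bulk / (rho * H_f * R)
dT = 2 * 0.62 * 1594 / (8207 * 454000 * 2.05e-08)
dT = 25.9 K

25.9


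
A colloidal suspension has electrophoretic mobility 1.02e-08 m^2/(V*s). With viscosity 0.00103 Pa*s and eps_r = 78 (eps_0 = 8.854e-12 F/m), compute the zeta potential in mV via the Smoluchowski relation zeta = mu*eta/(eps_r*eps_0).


Smoluchowski equation: zeta = mu * eta / (eps_r * eps_0)
zeta = 1.02e-08 * 0.00103 / (78 * 8.854e-12)
zeta = 0.015213 V = 15.21 mV

15.21


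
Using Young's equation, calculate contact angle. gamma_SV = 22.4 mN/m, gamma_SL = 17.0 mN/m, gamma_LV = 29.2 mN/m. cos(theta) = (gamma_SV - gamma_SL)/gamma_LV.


cos(theta) = (gamma_SV - gamma_SL) / gamma_LV
cos(theta) = (22.4 - 17.0) / 29.2
cos(theta) = 0.184932
theta = arccos(0.184932) = 79.34 degrees

79.34


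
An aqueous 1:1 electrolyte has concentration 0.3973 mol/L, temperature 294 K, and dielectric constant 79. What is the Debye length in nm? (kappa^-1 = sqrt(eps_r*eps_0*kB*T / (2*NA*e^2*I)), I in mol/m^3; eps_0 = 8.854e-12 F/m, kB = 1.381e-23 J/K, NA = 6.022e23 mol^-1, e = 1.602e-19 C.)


Ionic strength I = 0.3973 * 1^2 * 1000 = 397.3 mol/m^3
kappa^-1 = sqrt(79 * 8.854e-12 * 1.381e-23 * 294 / (2 * 6.022e23 * (1.602e-19)^2 * 397.3))
kappa^-1 = 0.481 nm

0.481


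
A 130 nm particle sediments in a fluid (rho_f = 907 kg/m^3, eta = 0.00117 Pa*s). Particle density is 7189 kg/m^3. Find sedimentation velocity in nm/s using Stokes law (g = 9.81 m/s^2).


Radius R = 130/2 nm = 6.5e-08 m
Density difference = 7189 - 907 = 6282 kg/m^3
v = 2 * R^2 * (rho_p - rho_f) * g / (9 * eta)
v = 2 * (6.5e-08)^2 * 6282 * 9.81 / (9 * 0.00117)
v = 4.94533e-08 m/s = 49.4533 nm/s

49.4533


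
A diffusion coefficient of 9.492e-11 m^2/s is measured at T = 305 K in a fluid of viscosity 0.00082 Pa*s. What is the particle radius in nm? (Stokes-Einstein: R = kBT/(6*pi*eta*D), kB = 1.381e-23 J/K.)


Stokes-Einstein: R = kB*T / (6*pi*eta*D)
R = 1.381e-23 * 305 / (6 * pi * 0.00082 * 9.492e-11)
R = 2.87092e-09 m = 2.87 nm

2.87


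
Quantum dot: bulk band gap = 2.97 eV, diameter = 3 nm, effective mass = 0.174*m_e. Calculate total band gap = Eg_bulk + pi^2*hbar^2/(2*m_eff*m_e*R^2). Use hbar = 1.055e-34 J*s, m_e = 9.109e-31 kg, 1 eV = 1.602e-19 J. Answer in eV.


Radius R = 3/2 nm = 1.5e-09 m
Confinement energy dE = pi^2 * hbar^2 / (2 * m_eff * m_e * R^2)
dE = pi^2 * (1.055e-34)^2 / (2 * 0.174 * 9.109e-31 * (1.5e-09)^2) J, divided by 1.602e-19 J/eV
dE = 0.9614 eV
Total band gap = E_g(bulk) + dE = 2.97 + 0.9614 = 3.9314 eV

3.9314


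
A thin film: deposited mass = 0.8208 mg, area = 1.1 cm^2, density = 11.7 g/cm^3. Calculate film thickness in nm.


Convert: m = 0.8208 mg = 8.2080e-07 kg, A = 1.1 cm^2 = 1.1000e-04 m^2, rho = 11.7 g/cm^3 = 11700 kg/m^3
t = m / (A * rho)
t = 8.2080e-07 / (1.1000e-04 * 11700)
t = 6.3776e-07 m = 637.8 nm

637.8


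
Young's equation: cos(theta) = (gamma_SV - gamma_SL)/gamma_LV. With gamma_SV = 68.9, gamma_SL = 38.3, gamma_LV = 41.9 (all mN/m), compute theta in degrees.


cos(theta) = (gamma_SV - gamma_SL) / gamma_LV
cos(theta) = (68.9 - 38.3) / 41.9
cos(theta) = 0.73031
theta = arccos(0.73031) = 43.09 degrees

43.09


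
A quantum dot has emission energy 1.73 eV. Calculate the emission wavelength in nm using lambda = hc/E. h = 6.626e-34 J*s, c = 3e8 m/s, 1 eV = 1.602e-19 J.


Convert energy: E = 1.73 eV = 1.73 * 1.602e-19 = 2.77146e-19 J
lambda = h*c / E = 6.626e-34 * 3e8 / 2.77146e-19
lambda = 7.17239e-07 m = 717.2 nm

717.2


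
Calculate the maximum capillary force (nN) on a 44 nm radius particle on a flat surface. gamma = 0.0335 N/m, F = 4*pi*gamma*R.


Convert radius: R = 44 nm = 4.4e-08 m
F = 4 * pi * gamma * R
F = 4 * pi * 0.0335 * 4.4e-08
F = 1.85228e-08 N = 18.5228 nN

18.5228


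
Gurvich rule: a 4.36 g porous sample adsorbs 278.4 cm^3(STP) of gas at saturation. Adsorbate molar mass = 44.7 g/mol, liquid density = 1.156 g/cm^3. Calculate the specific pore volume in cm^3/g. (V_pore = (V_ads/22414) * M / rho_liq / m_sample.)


Moles adsorbed n = V_ads / 22414 = 278.4 / 22414 = 1.242081e-02 mol
Liquid volume V_liq = n * M / rho_liq = 1.242081e-02 * 44.7 / 1.156 = 0.48029 cm^3
Specific pore volume V_pore = V_liq / m_sample = 0.48029 / 4.36
V_pore = 0.1102 cm^3/g

0.1102


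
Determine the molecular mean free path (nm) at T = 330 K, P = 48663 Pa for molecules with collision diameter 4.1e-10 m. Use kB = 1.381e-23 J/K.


Mean free path: lambda = kB*T / (sqrt(2) * pi * d^2 * P)
lambda = 1.381e-23 * 330 / (sqrt(2) * pi * (4.1e-10)^2 * 48663)
lambda = 1.25394e-07 m
lambda = 125.39 nm

125.39


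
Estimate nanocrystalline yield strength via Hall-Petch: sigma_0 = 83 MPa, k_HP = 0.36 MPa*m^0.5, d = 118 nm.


d = 118 nm = 1.18e-07 m
sqrt(d) = 0.0003435113
Hall-Petch contribution = k / sqrt(d) = 0.36 / 0.0003435113 = 1048.0 MPa
sigma = sigma_0 + k/sqrt(d) = 83 + 1048.0 = 1131.0 MPa

1131.0


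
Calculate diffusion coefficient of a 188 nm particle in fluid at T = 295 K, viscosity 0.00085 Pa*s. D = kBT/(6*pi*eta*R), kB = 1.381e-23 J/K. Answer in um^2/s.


Radius R = 188/2 = 94 nm = 9.4e-08 m
D = kB*T / (6*pi*eta*R)
D = 1.381e-23 * 295 / (6 * pi * 0.00085 * 9.4e-08)
D = 2.705e-12 m^2/s = 2.705 um^2/s

2.705


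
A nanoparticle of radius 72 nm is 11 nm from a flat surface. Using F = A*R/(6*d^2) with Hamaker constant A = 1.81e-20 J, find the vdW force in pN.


Convert to SI: R = 72 nm = 7.2e-08 m, d = 11 nm = 1.1e-08 m
F = A * R / (6 * d^2)
F = 1.81e-20 * 7.2e-08 / (6 * (1.1e-08)^2)
F = 1.79504e-12 N = 1.795 pN

1.795


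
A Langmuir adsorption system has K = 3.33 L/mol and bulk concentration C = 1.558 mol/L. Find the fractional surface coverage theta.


Langmuir isotherm: theta = K*C / (1 + K*C)
K*C = 3.33 * 1.558 = 5.18814
theta = 5.18814 / (1 + 5.18814) = 5.18814 / 6.18814
theta = 0.8384

0.8384


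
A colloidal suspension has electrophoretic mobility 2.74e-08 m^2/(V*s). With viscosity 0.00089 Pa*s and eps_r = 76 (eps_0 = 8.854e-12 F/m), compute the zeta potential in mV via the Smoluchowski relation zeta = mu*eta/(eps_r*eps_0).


Smoluchowski equation: zeta = mu * eta / (eps_r * eps_0)
zeta = 2.74e-08 * 0.00089 / (76 * 8.854e-12)
zeta = 0.03624 V = 36.24 mV

36.24


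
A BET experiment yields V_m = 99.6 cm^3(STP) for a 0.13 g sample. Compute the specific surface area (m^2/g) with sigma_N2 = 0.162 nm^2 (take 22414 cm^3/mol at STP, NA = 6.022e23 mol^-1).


Number of moles in monolayer = V_m / 22414 = 99.6 / 22414 = 0.00444365
Number of molecules = moles * NA = 0.00444365 * 6.022e23
SA = molecules * sigma / mass
SA = (99.6 / 22414) * 6.022e23 * 0.162e-18 / 0.13
SA = 3334.7 m^2/g

3334.7


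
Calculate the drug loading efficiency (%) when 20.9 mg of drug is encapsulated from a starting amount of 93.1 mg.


Drug loading efficiency = (drug loaded / drug initial) * 100
DLE = 20.9 / 93.1 * 100
DLE = 0.2245 * 100
DLE = 22.45%

22.45


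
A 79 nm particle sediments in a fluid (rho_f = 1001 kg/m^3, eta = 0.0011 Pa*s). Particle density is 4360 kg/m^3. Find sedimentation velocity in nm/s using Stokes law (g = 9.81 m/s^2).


Radius R = 79/2 nm = 3.95e-08 m
Density difference = 4360 - 1001 = 3359 kg/m^3
v = 2 * R^2 * (rho_p - rho_f) * g / (9 * eta)
v = 2 * (3.95e-08)^2 * 3359 * 9.81 / (9 * 0.0011)
v = 1.03865e-08 m/s = 10.3865 nm/s

10.3865


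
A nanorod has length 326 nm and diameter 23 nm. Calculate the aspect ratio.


Aspect ratio AR = length / diameter
AR = 326 / 23
AR = 14.17

14.17


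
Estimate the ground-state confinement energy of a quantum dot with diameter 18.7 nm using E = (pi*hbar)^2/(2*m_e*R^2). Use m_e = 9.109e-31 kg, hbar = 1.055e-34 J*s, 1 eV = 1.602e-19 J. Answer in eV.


Radius R = 18.7/2 = 9.35 nm = 9.35e-09 m
E = (pi * 1.055e-34)^2 / (2 * 9.109e-31 * (9.35e-09)^2)
E(J) = 6.89733e-22
E = E(J) / 1.602e-19 = 0.0043 eV

0.0043


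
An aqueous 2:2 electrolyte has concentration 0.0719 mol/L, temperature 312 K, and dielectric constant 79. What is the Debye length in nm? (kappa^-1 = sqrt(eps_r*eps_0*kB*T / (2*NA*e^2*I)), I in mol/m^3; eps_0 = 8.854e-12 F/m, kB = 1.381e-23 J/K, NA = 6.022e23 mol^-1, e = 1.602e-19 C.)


Ionic strength I = 0.0719 * 2^2 * 1000 = 287.6 mol/m^3
kappa^-1 = sqrt(79 * 8.854e-12 * 1.381e-23 * 312 / (2 * 6.022e23 * (1.602e-19)^2 * 287.6))
kappa^-1 = 0.582 nm

0.582


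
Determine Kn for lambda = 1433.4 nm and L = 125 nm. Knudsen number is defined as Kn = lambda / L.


Knudsen number Kn = lambda / L
Kn = 1433.4 / 125
Kn = 11.4672

11.4672


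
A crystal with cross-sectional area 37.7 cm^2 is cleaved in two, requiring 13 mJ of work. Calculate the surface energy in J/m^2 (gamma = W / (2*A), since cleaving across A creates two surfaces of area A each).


Convert: A = 37.7 cm^2 = 0.00377 m^2, W = 13 mJ = 0.013 J
Cleaving exposes two faces of area A, so total new surface = 2*A and gamma = W / (2*A)
gamma = 0.013 / (2 * 0.00377)
gamma = 1.724 J/m^2

1.724


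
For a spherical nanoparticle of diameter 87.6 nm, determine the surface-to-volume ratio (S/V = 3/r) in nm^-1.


Radius r = 87.6/2 = 43.8 nm
S/V = 3 / r = 3 / 43.8
S/V = 0.0685 nm^-1

0.0685


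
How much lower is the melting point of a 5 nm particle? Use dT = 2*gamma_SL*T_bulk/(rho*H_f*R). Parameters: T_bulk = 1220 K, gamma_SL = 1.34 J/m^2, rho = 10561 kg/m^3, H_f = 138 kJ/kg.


Radius R = 5/2 = 2.5 nm = 2.5e-09 m
Convert H_f = 138 kJ/kg = 138000 J/kg
dT = 2 * gamma_SL * T_bulk / (rho * H_f * R)
dT = 2 * 1.34 * 1220 / (10561 * 138000 * 2.5e-09)
dT = 897.4 K

897.4


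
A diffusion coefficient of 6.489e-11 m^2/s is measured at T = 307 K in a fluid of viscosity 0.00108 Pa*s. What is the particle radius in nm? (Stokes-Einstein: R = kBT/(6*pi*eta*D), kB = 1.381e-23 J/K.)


Stokes-Einstein: R = kB*T / (6*pi*eta*D)
R = 1.381e-23 * 307 / (6 * pi * 0.00108 * 6.489e-11)
R = 3.20944e-09 m = 3.21 nm

3.21


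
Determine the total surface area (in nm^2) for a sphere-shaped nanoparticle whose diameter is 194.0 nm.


Radius r = 194.0/2 = 97 nm
Surface area SA = 4 * pi * r^2
SA = 4 * pi * (97)^2
SA = 118236.98 nm^2

118236.98


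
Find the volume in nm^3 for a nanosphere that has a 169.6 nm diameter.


Radius r = 169.6/2 = 84.8 nm
Volume V = (4/3) * pi * r^3
V = (4/3) * pi * (84.8)^3
V = 2554325.07 nm^3

2554325.07


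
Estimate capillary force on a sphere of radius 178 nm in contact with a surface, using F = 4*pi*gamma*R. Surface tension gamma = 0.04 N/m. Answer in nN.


Convert radius: R = 178 nm = 1.78e-07 m
F = 4 * pi * gamma * R
F = 4 * pi * 0.04 * 1.78e-07
F = 8.94726e-08 N = 89.4726 nN

89.4726


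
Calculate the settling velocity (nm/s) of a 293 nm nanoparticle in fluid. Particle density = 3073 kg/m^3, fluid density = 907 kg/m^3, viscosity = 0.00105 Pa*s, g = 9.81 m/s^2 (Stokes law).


Radius R = 293/2 nm = 1.465e-07 m
Density difference = 3073 - 907 = 2166 kg/m^3
v = 2 * R^2 * (rho_p - rho_f) * g / (9 * eta)
v = 2 * (1.465e-07)^2 * 2166 * 9.81 / (9 * 0.00105)
v = 9.65164e-08 m/s = 96.5164 nm/s

96.5164


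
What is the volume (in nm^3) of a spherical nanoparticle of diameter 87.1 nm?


Radius r = 87.1/2 = 43.55 nm
Volume V = (4/3) * pi * r^3
V = (4/3) * pi * (43.55)^3
V = 345981.67 nm^3

345981.67


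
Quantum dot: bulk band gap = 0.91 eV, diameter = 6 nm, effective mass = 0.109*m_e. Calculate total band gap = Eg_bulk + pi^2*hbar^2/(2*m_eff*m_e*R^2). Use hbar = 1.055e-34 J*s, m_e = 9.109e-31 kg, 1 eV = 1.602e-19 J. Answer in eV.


Radius R = 6/2 nm = 3e-09 m
Confinement energy dE = pi^2 * hbar^2 / (2 * m_eff * m_e * R^2)
dE = pi^2 * (1.055e-34)^2 / (2 * 0.109 * 9.109e-31 * (3e-09)^2) J, divided by 1.602e-19 J/eV
dE = 0.3837 eV
Total band gap = E_g(bulk) + dE = 0.91 + 0.3837 = 1.2937 eV

1.2937


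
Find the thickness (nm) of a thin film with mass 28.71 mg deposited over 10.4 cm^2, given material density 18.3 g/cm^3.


Convert: m = 28.71 mg = 2.8710e-05 kg, A = 10.4 cm^2 = 1.0400e-03 m^2, rho = 18.3 g/cm^3 = 18300 kg/m^3
t = m / (A * rho)
t = 2.8710e-05 / (1.0400e-03 * 18300)
t = 1.5085e-06 m = 1508.5 nm

1508.5


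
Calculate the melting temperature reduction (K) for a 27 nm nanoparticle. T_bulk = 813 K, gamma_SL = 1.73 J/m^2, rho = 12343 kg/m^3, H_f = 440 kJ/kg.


Radius R = 27/2 = 13.5 nm = 1.35e-08 m
Convert H_f = 440 kJ/kg = 440000 J/kg
dT = 2 * gamma_SL * T_bulk / (rho * H_f * R)
dT = 2 * 1.73 * 813 / (12343 * 440000 * 1.35e-08)
dT = 38.4 K

38.4


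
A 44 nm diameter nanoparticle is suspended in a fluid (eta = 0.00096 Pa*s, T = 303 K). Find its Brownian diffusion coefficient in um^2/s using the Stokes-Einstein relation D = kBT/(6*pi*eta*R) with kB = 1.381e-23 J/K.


Radius R = 44/2 = 22 nm = 2.2e-08 m
D = kB*T / (6*pi*eta*R)
D = 1.381e-23 * 303 / (6 * pi * 0.00096 * 2.2e-08)
D = 1.05109e-11 m^2/s = 10.511 um^2/s

10.511


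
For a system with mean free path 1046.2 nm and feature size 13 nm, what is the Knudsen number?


Knudsen number Kn = lambda / L
Kn = 1046.2 / 13
Kn = 80.4769

80.4769


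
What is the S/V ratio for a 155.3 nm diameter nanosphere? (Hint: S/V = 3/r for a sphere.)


Radius r = 155.3/2 = 77.65 nm
S/V = 3 / r = 3 / 77.65
S/V = 0.0386 nm^-1

0.0386


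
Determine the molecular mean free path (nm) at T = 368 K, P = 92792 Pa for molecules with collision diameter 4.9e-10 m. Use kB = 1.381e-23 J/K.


Mean free path: lambda = kB*T / (sqrt(2) * pi * d^2 * P)
lambda = 1.381e-23 * 368 / (sqrt(2) * pi * (4.9e-10)^2 * 92792)
lambda = 5.13421e-08 m
lambda = 51.34 nm

51.34


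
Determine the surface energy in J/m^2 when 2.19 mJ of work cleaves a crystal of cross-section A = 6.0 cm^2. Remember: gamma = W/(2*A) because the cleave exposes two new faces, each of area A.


Convert: A = 6.0 cm^2 = 0.0006 m^2, W = 2.19 mJ = 0.00219 J
Cleaving exposes two faces of area A, so total new surface = 2*A and gamma = W / (2*A)
gamma = 0.00219 / (2 * 0.0006)
gamma = 1.825 J/m^2

1.825
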